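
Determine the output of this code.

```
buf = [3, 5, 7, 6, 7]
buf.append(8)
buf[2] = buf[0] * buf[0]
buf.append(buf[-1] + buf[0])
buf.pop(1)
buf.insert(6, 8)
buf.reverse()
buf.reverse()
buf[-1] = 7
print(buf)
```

[3, 9, 6, 7, 8, 11, 7]

append 8 → [3, 5, 7, 6, 7, 8]
buf[2] = buf[0]*buf[0] = 3*3 = 9 → [3, 5, 9, 6, 7, 8]
append buf[-1]+buf[0] = 8+3 = 11 → [3, 5, 9, 6, 7, 8, 11]
pop(1) removes 5 → [3, 9, 6, 7, 8, 11]
insert 8 at 6 → [3, 9, 6, 7, 8, 11, 8]
reverse → [8, 11, 8, 7, 6, 9, 3]
reverse → [3, 9, 6, 7, 8, 11, 8]
buf[-1] = 7 → [3, 9, 6, 7, 8, 11, 7]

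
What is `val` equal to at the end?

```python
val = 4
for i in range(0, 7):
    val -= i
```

i=0: val = 4-0 = 4
i=1: val = 4-1 = 3
i=2: val = 3-2 = 1
i=3: val = 1-3 = -2
i=4: val = (-2)-4 = -6
i=5: val = (-6)-5 = -11
i=6: val = (-11)-6 = -17

-17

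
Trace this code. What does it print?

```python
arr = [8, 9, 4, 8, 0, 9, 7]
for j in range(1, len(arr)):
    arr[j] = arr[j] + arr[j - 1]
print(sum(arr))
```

j=1: arr[1] = 9+8 = 17 → [8, 17, 4, 8, 0, 9, 7]
j=2: arr[2] = 4+17 = 21 → [8, 17, 21, 8, 0, 9, 7]
j=3: arr[3] = 8+21 = 29 → [8, 17, 21, 29, 0, 9, 7]
j=4: arr[4] = 0+29 = 29 → [8, 17, 21, 29, 29, 9, 7]
j=5: arr[5] = 9+29 = 38 → [8, 17, 21, 29, 29, 38, 7]
j=6: arr[6] = 7+38 = 45 → [8, 17, 21, 29, 29, 38, 45]
sum = 187

187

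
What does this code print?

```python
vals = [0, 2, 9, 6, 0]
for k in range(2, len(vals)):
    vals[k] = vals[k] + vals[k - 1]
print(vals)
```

k=2: vals[2] = 9+2 = 11 → [0, 2, 11, 6, 0]
k=3: vals[3] = 6+11 = 17 → [0, 2, 11, 17, 0]
k=4: vals[4] = 0+17 = 17 → [0, 2, 11, 17, 17]

[0, 2, 11, 17, 17]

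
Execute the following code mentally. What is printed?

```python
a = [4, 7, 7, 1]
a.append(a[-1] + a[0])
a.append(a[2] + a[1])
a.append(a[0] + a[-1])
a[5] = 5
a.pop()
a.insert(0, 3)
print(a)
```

append a[-1]+a[0] = 1+4 = 5 → [4, 7, 7, 1, 5]
append a[2]+a[1] = 7+7 = 14 → [4, 7, 7, 1, 5, 14]
append a[0]+a[-1] = 4+14 = 18 → [4, 7, 7, 1, 5, 14, 18]
a[5] = 5 → [4, 7, 7, 1, 5, 5, 18]
pop() removes 18 → [4, 7, 7, 1, 5, 5]
insert 3 at 0 → [3, 4, 7, 7, 1, 5, 5]

[3, 4, 7, 7, 1, 5, 5]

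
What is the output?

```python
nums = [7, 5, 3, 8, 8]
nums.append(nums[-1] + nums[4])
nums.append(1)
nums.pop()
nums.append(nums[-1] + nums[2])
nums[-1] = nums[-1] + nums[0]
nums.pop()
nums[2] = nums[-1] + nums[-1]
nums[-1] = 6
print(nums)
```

[7, 5, 32, 8, 8, 6]

append nums[-1]+nums[4] = 8+8 = 16 → [7, 5, 3, 8, 8, 16]
append 1 → [7, 5, 3, 8, 8, 16, 1]
pop() removes 1 → [7, 5, 3, 8, 8, 16]
append nums[-1]+nums[2] = 16+3 = 19 → [7, 5, 3, 8, 8, 16, 19]
nums[-1] = nums[-1]+nums[0] = 19+7 = 26 → [7, 5, 3, 8, 8, 16, 26]
pop() removes 26 → [7, 5, 3, 8, 8, 16]
nums[2] = nums[-1]+nums[-1] = 16+16 = 32 → [7, 5, 32, 8, 8, 16]
nums[-1] = 6 → [7, 5, 32, 8, 8, 6]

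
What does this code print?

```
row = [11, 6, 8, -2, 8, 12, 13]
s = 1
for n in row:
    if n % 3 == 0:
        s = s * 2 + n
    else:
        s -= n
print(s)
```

-57

n=11: not %3==0, s = 1-11 = -10
n=6: %3==0, s = (-10)*2+6 = -14
n=8: not %3==0, s = (-14)-8 = -22
n=-2: not %3==0, s = (-22)-(-2) = -20
n=8: not %3==0, s = (-20)-8 = -28
n=12: %3==0, s = (-28)*2+12 = -44
n=13: not %3==0, s = (-44)-13 = -57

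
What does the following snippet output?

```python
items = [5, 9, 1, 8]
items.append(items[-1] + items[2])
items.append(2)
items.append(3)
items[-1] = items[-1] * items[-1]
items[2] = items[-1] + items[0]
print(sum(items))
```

append items[-1]+items[2] = 8+1 = 9 → [5, 9, 1, 8, 9]
append 2 → [5, 9, 1, 8, 9, 2]
append 3 → [5, 9, 1, 8, 9, 2, 3]
items[-1] = items[-1]*items[-1] = 3*3 = 9 → [5, 9, 1, 8, 9, 2, 9]
items[2] = items[-1]+items[0] = 9+5 = 14 → [5, 9, 14, 8, 9, 2, 9]
sum = 56

56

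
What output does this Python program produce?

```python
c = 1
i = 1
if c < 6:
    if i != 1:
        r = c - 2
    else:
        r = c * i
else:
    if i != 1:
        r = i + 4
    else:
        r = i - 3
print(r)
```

c=1, i=1
c < 6 is True; i != 1 is False
→ r = c * i = 1

1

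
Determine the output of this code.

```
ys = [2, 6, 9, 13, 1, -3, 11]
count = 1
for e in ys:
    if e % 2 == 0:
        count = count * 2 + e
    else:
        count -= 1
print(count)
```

9

e=2: even, count = 1*2+2 = 4
e=6: even, count = 4*2+6 = 14
e=9: not even, count = 14-1 = 13
e=13: not even, count = 13-1 = 12
e=1: not even, count = 12-1 = 11
e=-3: not even, count = 11-1 = 10
e=11: not even, count = 10-1 = 9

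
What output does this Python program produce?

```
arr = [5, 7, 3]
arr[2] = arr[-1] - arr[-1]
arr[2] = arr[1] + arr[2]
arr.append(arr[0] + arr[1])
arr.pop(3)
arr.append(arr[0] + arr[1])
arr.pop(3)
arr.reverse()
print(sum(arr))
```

arr[2] = arr[-1]-arr[-1] = 3-3 = 0 → [5, 7, 0]
arr[2] = arr[1]+arr[2] = 7+0 = 7 → [5, 7, 7]
append arr[0]+arr[1] = 5+7 = 12 → [5, 7, 7, 12]
pop(3) removes 12 → [5, 7, 7]
append arr[0]+arr[1] = 5+7 = 12 → [5, 7, 7, 12]
pop(3) removes 12 → [5, 7, 7]
reverse → [7, 7, 5]
sum = 19

19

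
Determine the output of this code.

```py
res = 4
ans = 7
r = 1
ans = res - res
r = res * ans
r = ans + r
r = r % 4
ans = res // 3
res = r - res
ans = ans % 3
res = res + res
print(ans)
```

1

ans = 4-4 = 0
r = 4*0 = 0
r = 0+0 = 0
r = 0%4 = 0
ans = 4//3 = 1
res = 0-4 = -4
ans = 1%3 = 1
res = (-4)+(-4) = -8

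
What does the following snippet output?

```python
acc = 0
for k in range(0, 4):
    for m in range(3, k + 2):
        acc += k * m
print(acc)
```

27

k=2,m=3: acc = 0+6 = 6
k=3,m=3: acc = 6+9 = 15
k=3,m=4: acc = 15+12 = 27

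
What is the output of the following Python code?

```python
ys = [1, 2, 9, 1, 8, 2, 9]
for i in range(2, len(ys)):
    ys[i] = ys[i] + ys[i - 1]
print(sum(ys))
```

i=2: ys[2] = 9+2 = 11 → [1, 2, 11, 1, 8, 2, 9]
i=3: ys[3] = 1+11 = 12 → [1, 2, 11, 12, 8, 2, 9]
i=4: ys[4] = 8+12 = 20 → [1, 2, 11, 12, 20, 2, 9]
i=5: ys[5] = 2+20 = 22 → [1, 2, 11, 12, 20, 22, 9]
i=6: ys[6] = 9+22 = 31 → [1, 2, 11, 12, 20, 22, 31]
sum = 99

99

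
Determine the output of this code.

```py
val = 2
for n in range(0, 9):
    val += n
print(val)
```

n=0: val = 2+0 = 2
n=1: val = 2+1 = 3
n=2: val = 3+2 = 5
n=3: val = 5+3 = 8
n=4: val = 8+4 = 12
n=5: val = 12+5 = 17
n=6: val = 17+6 = 23
n=7: val = 23+7 = 30
n=8: val = 30+8 = 38

38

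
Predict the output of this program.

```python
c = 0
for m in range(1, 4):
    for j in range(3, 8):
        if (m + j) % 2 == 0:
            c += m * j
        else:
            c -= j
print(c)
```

m=1,j=3: even sum, c = 0+3 = 3
m=1,j=4: odd sum, c = 3-4 = -1
m=1,j=5: even sum, c = (-1)+5 = 4
m=1,j=6: odd sum, c = 4-6 = -2
m=1,j=7: even sum, c = (-2)+7 = 5
m=2,j=3: odd sum, c = 5-3 = 2
m=2,j=4: even sum, c = 2+8 = 10
m=2,j=5: odd sum, c = 10-5 = 5
m=2,j=6: even sum, c = 5+12 = 17
m=2,j=7: odd sum, c = 17-7 = 10
m=3,j=3: even sum, c = 10+9 = 19
m=3,j=4: odd sum, c = 19-4 = 15
m=3,j=5: even sum, c = 15+15 = 30
m=3,j=6: odd sum, c = 30-6 = 24
m=3,j=7: even sum, c = 24+21 = 45

45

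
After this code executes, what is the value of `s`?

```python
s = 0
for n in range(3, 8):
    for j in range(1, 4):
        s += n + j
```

105

n=3,j=1: s = 0+4 = 4
n=3,j=2: s = 4+5 = 9
n=3,j=3: s = 9+6 = 15
n=4,j=1: s = 15+5 = 20
n=4,j=2: s = 20+6 = 26
n=4,j=3: s = 26+7 = 33
n=5,j=1: s = 33+6 = 39
n=5,j=2: s = 39+7 = 46
n=5,j=3: s = 46+8 = 54
n=6,j=1: s = 54+7 = 61
n=6,j=2: s = 61+8 = 69
n=6,j=3: s = 69+9 = 78
n=7,j=1: s = 78+8 = 86
n=7,j=2: s = 86+9 = 95
n=7,j=3: s = 95+10 = 105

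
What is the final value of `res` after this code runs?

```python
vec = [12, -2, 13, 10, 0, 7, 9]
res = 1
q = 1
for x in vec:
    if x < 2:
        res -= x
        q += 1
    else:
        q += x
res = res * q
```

162

x=12: not <2; q=13
x=-2: <2, res = 1-(-2) = 3; q=14
x=13: not <2; q=27
x=10: not <2; q=37
x=0: <2, res = 3-0 = 3; q=38
x=7: not <2; q=45
x=9: not <2; q=54
res*q = 3*54 = 162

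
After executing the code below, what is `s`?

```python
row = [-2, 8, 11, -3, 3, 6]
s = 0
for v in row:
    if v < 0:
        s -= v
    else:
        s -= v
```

v=-2: <0, s = 0-(-2) = 2
v=8: not <0, s = 2-8 = -6
v=11: not <0, s = (-6)-11 = -17
v=-3: <0, s = (-17)-(-3) = -14
v=3: not <0, s = (-14)-3 = -17
v=6: not <0, s = (-17)-6 = -23

-23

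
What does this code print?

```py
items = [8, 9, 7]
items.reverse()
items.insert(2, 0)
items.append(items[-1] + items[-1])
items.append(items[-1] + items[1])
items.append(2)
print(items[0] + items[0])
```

14

reverse → [7, 9, 8]
insert 0 at 2 → [7, 9, 0, 8]
append items[-1]+items[-1] = 8+8 = 16 → [7, 9, 0, 8, 16]
append items[-1]+items[1] = 16+9 = 25 → [7, 9, 0, 8, 16, 25]
append 2 → [7, 9, 0, 8, 16, 25, 2]
items[0]+items[0] = 7+7 = 14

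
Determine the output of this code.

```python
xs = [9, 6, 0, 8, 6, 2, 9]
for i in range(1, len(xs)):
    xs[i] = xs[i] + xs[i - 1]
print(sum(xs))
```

i=1: xs[1] = 6+9 = 15 → [9, 15, 0, 8, 6, 2, 9]
i=2: xs[2] = 0+15 = 15 → [9, 15, 15, 8, 6, 2, 9]
i=3: xs[3] = 8+15 = 23 → [9, 15, 15, 23, 6, 2, 9]
i=4: xs[4] = 6+23 = 29 → [9, 15, 15, 23, 29, 2, 9]
i=5: xs[5] = 2+29 = 31 → [9, 15, 15, 23, 29, 31, 9]
i=6: xs[6] = 9+31 = 40 → [9, 15, 15, 23, 29, 31, 40]
sum = 162

162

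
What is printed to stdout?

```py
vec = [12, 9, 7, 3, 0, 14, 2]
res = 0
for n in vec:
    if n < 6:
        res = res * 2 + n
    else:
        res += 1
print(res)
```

40

n=12: not <6, res = 0+1 = 1
n=9: not <6, res = 1+1 = 2
n=7: not <6, res = 2+1 = 3
n=3: <6, res = 3*2+3 = 9
n=0: <6, res = 9*2+0 = 18
n=14: not <6, res = 18+1 = 19
n=2: <6, res = 19*2+2 = 40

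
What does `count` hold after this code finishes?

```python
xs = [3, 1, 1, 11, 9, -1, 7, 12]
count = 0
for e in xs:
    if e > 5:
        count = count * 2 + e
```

150

e=3: not >5
e=1: not >5
e=1: not >5
e=11: >5, count = 0*2+11 = 11
e=9: >5, count = 11*2+9 = 31
e=-1: not >5
e=7: >5, count = 31*2+7 = 69
e=12: >5, count = 69*2+12 = 150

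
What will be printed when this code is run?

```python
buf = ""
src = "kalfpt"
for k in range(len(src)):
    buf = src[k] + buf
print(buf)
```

tpflak

k=0: prepend 'k' → 'k'
k=1: prepend 'a' → 'ak'
k=2: prepend 'l' → 'lak'
k=3: prepend 'f' → 'flak'
k=4: prepend 'p' → 'pflak'
k=5: prepend 't' → 'tpflak'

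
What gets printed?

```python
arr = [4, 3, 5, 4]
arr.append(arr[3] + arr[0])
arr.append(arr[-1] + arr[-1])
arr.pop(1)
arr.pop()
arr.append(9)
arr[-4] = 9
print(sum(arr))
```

append arr[3]+arr[0] = 4+4 = 8 → [4, 3, 5, 4, 8]
append arr[-1]+arr[-1] = 8+8 = 16 → [4, 3, 5, 4, 8, 16]
pop(1) removes 3 → [4, 5, 4, 8, 16]
pop() removes 16 → [4, 5, 4, 8]
append 9 → [4, 5, 4, 8, 9]
arr[-4] = 9 → [4, 9, 4, 8, 9]
sum = 34

34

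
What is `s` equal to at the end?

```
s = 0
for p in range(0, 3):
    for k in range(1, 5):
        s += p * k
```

p=0,k=1: s = 0+0 = 0
p=0,k=2: s = 0+0 = 0
p=0,k=3: s = 0+0 = 0
p=0,k=4: s = 0+0 = 0
p=1,k=1: s = 0+1 = 1
p=1,k=2: s = 1+2 = 3
p=1,k=3: s = 3+3 = 6
p=1,k=4: s = 6+4 = 10
p=2,k=1: s = 10+2 = 12
p=2,k=2: s = 12+4 = 16
p=2,k=3: s = 16+6 = 22
p=2,k=4: s = 22+8 = 30

30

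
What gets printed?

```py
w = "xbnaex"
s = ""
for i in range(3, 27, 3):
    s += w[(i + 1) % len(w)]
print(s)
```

i=3: add w[4]='e' → 'e'
i=6: add w[1]='b' → 'eb'
i=9: add w[4]='e' → 'ebe'
i=12: add w[1]='b' → 'ebeb'
i=15: add w[4]='e' → 'ebebe'
i=18: add w[1]='b' → 'ebebeb'
i=21: add w[4]='e' → 'ebebebe'
i=24: add w[1]='b' → 'ebebebeb'

ebebebeb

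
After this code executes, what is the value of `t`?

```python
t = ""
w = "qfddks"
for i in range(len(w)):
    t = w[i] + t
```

i=0: prepend 'q' → 'q'
i=1: prepend 'f' → 'fq'
i=2: prepend 'd' → 'dfq'
i=3: prepend 'd' → 'ddfq'
i=4: prepend 'k' → 'kddfq'
i=5: prepend 's' → 'skddfq'

'skddfq'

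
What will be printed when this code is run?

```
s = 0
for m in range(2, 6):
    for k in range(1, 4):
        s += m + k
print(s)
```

m=2,k=1: s = 0+3 = 3
m=2,k=2: s = 3+4 = 7
m=2,k=3: s = 7+5 = 12
m=3,k=1: s = 12+4 = 16
m=3,k=2: s = 16+5 = 21
m=3,k=3: s = 21+6 = 27
m=4,k=1: s = 27+5 = 32
m=4,k=2: s = 32+6 = 38
m=4,k=3: s = 38+7 = 45
m=5,k=1: s = 45+6 = 51
m=5,k=2: s = 51+7 = 58
m=5,k=3: s = 58+8 = 66

66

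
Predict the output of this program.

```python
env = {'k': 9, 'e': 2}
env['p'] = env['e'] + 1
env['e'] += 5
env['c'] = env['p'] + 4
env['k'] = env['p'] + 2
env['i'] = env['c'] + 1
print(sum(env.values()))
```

env['p'] = env['e']+1 = 3 → {'k': 9, 'e': 2, 'p': 3}
env['e'] = 2+5 = 7 → {'k': 9, 'e': 7, 'p': 3}
env['c'] = env['p']+4 = 7 → {'k': 9, 'e': 7, 'p': 3, 'c': 7}
env['k'] = env['p']+2 = 5 → {'k': 5, 'e': 7, 'p': 3, 'c': 7}
env['i'] = env['c']+1 = 8 → {'k': 5, 'e': 7, 'p': 3, 'c': 7, 'i': 8}
sum of values = 30

30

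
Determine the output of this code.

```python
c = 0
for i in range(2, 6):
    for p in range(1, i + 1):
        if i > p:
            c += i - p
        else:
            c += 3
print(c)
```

32

i=2,p=1: 2>1, c = 0+1 = 1
i=2,p=2: not 2>2, c = 1+3 = 4
i=3,p=1: 3>1, c = 4+2 = 6
i=3,p=2: 3>2, c = 6+1 = 7
i=3,p=3: not 3>3, c = 7+3 = 10
i=4,p=1: 4>1, c = 10+3 = 13
i=4,p=2: 4>2, c = 13+2 = 15
i=4,p=3: 4>3, c = 15+1 = 16
i=4,p=4: not 4>4, c = 16+3 = 19
i=5,p=1: 5>1, c = 19+4 = 23
i=5,p=2: 5>2, c = 23+3 = 26
i=5,p=3: 5>3, c = 26+2 = 28
i=5,p=4: 5>4, c = 28+1 = 29
i=5,p=5: not 5>5, c = 29+3 = 32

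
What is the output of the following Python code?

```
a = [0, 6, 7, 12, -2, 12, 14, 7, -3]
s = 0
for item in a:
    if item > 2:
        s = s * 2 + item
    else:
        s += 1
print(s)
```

556

item=0: not >2, s = 0+1 = 1
item=6: >2, s = 1*2+6 = 8
item=7: >2, s = 8*2+7 = 23
item=12: >2, s = 23*2+12 = 58
item=-2: not >2, s = 58+1 = 59
item=12: >2, s = 59*2+12 = 130
item=14: >2, s = 130*2+14 = 274
item=7: >2, s = 274*2+7 = 555
item=-3: not >2, s = 555+1 = 556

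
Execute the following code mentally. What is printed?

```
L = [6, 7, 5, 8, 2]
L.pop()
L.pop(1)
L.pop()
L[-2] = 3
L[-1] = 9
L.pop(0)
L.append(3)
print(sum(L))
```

pop() removes 2 → [6, 7, 5, 8]
pop(1) removes 7 → [6, 5, 8]
pop() removes 8 → [6, 5]
L[-2] = 3 → [3, 5]
L[-1] = 9 → [3, 9]
pop(0) removes 3 → [9]
append 3 → [9, 3]
sum = 12

12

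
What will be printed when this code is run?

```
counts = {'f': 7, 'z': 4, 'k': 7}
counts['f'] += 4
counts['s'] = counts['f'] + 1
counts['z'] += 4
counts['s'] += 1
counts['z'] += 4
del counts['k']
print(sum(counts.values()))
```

counts['f'] = 7+4 = 11 → {'f': 11, 'z': 4, 'k': 7}
counts['s'] = counts['f']+1 = 12 → {'f': 11, 'z': 4, 'k': 7, 's': 12}
counts['z'] = 4+4 = 8 → {'f': 11, 'z': 8, 'k': 7, 's': 12}
counts['s'] = 12+1 = 13 → {'f': 11, 'z': 8, 'k': 7, 's': 13}
counts['z'] = 8+4 = 12 → {'f': 11, 'z': 12, 'k': 7, 's': 13}
del 'k' → {'f': 11, 'z': 12, 's': 13}
sum of values = 36

36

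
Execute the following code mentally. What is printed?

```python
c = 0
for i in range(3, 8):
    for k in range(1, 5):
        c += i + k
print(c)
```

150

i=3,k=1: c = 0+4 = 4
i=3,k=2: c = 4+5 = 9
i=3,k=3: c = 9+6 = 15
i=3,k=4: c = 15+7 = 22
i=4,k=1: c = 22+5 = 27
i=4,k=2: c = 27+6 = 33
i=4,k=3: c = 33+7 = 40
i=4,k=4: c = 40+8 = 48
i=5,k=1: c = 48+6 = 54
i=5,k=2: c = 54+7 = 61
i=5,k=3: c = 61+8 = 69
i=5,k=4: c = 69+9 = 78
i=6,k=1: c = 78+7 = 85
i=6,k=2: c = 85+8 = 93
i=6,k=3: c = 93+9 = 102
i=6,k=4: c = 102+10 = 112
i=7,k=1: c = 112+8 = 120
i=7,k=2: c = 120+9 = 129
i=7,k=3: c = 129+10 = 139
i=7,k=4: c = 139+11 = 150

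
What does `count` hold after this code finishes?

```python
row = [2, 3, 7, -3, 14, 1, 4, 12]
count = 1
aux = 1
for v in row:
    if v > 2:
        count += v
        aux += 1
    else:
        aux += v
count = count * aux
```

246

v=2: not >2; aux=3
v=3: >2, count = 1+3 = 4; aux=4
v=7: >2, count = 4+7 = 11; aux=5
v=-3: not >2; aux=2
v=14: >2, count = 11+14 = 25; aux=3
v=1: not >2; aux=4
v=4: >2, count = 25+4 = 29; aux=5
v=12: >2, count = 29+12 = 41; aux=6
count*aux = 41*6 = 246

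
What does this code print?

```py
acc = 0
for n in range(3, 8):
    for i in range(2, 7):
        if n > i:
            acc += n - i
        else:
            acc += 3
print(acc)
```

65

n=3,i=2: 3>2, acc = 0+1 = 1
n=3,i=3: not 3>3, acc = 1+3 = 4
n=3,i=4: not 3>4, acc = 4+3 = 7
n=3,i=5: not 3>5, acc = 7+3 = 10
n=3,i=6: not 3>6, acc = 10+3 = 13
n=4,i=2: 4>2, acc = 13+2 = 15
n=4,i=3: 4>3, acc = 15+1 = 16
n=4,i=4: not 4>4, acc = 16+3 = 19
n=4,i=5: not 4>5, acc = 19+3 = 22
n=4,i=6: not 4>6, acc = 22+3 = 25
n=5,i=2: 5>2, acc = 25+3 = 28
n=5,i=3: 5>3, acc = 28+2 = 30
n=5,i=4: 5>4, acc = 30+1 = 31
n=5,i=5: not 5>5, acc = 31+3 = 34
n=5,i=6: not 5>6, acc = 34+3 = 37
n=6,i=2: 6>2, acc = 37+4 = 41
n=6,i=3: 6>3, acc = 41+3 = 44
n=6,i=4: 6>4, acc = 44+2 = 46
n=6,i=5: 6>5, acc = 46+1 = 47
n=6,i=6: not 6>6, acc = 47+3 = 50
n=7,i=2: 7>2, acc = 50+5 = 55
n=7,i=3: 7>3, acc = 55+4 = 59
n=7,i=4: 7>4, acc = 59+3 = 62
n=7,i=5: 7>5, acc = 62+2 = 64
n=7,i=6: 7>6, acc = 64+1 = 65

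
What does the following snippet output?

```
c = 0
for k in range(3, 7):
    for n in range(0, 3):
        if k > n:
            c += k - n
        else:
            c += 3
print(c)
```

k=3,n=0: 3>0, c = 0+3 = 3
k=3,n=1: 3>1, c = 3+2 = 5
k=3,n=2: 3>2, c = 5+1 = 6
k=4,n=0: 4>0, c = 6+4 = 10
k=4,n=1: 4>1, c = 10+3 = 13
k=4,n=2: 4>2, c = 13+2 = 15
k=5,n=0: 5>0, c = 15+5 = 20
k=5,n=1: 5>1, c = 20+4 = 24
k=5,n=2: 5>2, c = 24+3 = 27
k=6,n=0: 6>0, c = 27+6 = 33
k=6,n=1: 6>1, c = 33+5 = 38
k=6,n=2: 6>2, c = 38+4 = 42

42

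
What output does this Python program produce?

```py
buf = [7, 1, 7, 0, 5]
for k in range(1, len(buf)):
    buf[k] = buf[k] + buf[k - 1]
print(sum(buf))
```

65

k=1: buf[1] = 1+7 = 8 → [7, 8, 7, 0, 5]
k=2: buf[2] = 7+8 = 15 → [7, 8, 15, 0, 5]
k=3: buf[3] = 0+15 = 15 → [7, 8, 15, 15, 5]
k=4: buf[4] = 5+15 = 20 → [7, 8, 15, 15, 20]
sum = 65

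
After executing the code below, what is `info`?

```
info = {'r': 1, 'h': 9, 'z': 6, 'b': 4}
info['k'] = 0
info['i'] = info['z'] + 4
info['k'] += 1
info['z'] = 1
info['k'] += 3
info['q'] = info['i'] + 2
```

{'r': 1, 'h': 9, 'z': 1, 'b': 4, 'k': 4, 'i': 10, 'q': 12}

info['k'] = 0 → {'r': 1, 'h': 9, 'z': 6, 'b': 4, 'k': 0}
info['i'] = info['z']+4 = 10 → {'r': 1, 'h': 9, 'z': 6, 'b': 4, 'k': 0, 'i': 10}
info['k'] = 0+1 = 1 → {'r': 1, 'h': 9, 'z': 6, 'b': 4, 'k': 1, 'i': 10}
info['z'] = 1 → {'r': 1, 'h': 9, 'z': 1, 'b': 4, 'k': 1, 'i': 10}
info['k'] = 1+3 = 4 → {'r': 1, 'h': 9, 'z': 1, 'b': 4, 'k': 4, 'i': 10}
info['q'] = info['i']+2 = 12 → {'r': 1, 'h': 9, 'z': 1, 'b': 4, 'k': 4, 'i': 10, 'q': 12}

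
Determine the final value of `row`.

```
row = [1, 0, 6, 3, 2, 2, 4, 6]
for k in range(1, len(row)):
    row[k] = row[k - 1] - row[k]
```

k=1: row[1] = 1-0 = 1 → [1, 1, 6, 3, 2, 2, 4, 6]
k=2: row[2] = 1-6 = -5 → [1, 1, -5, 3, 2, 2, 4, 6]
k=3: row[3] = (-5)-3 = -8 → [1, 1, -5, -8, 2, 2, 4, 6]
k=4: row[4] = (-8)-2 = -10 → [1, 1, -5, -8, -10, 2, 4, 6]
k=5: row[5] = (-10)-2 = -12 → [1, 1, -5, -8, -10, -12, 4, 6]
k=6: row[6] = (-12)-4 = -16 → [1, 1, -5, -8, -10, -12, -16, 6]
k=7: row[7] = (-16)-6 = -22 → [1, 1, -5, -8, -10, -12, -16, -22]

[1, 1, -5, -8, -10, -12, -16, -22]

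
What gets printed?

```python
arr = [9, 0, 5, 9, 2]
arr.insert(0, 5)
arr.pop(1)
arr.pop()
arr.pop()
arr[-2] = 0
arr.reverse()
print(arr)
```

[5, 0, 5]

insert 5 at 0 → [5, 9, 0, 5, 9, 2]
pop(1) removes 9 → [5, 0, 5, 9, 2]
pop() removes 2 → [5, 0, 5, 9]
pop() removes 9 → [5, 0, 5]
arr[-2] = 0 → [5, 0, 5]
reverse → [5, 0, 5]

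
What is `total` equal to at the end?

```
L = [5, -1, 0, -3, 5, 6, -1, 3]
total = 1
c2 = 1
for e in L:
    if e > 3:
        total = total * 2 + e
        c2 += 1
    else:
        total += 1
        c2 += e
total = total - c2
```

56

e=5: >3, total = 1*2+5 = 7; c2=2
e=-1: not >3, total = 7+1 = 8; c2=1
e=0: not >3, total = 8+1 = 9; c2=1
e=-3: not >3, total = 9+1 = 10; c2=-2
e=5: >3, total = 10*2+5 = 25; c2=-1
e=6: >3, total = 25*2+6 = 56; c2=0
e=-1: not >3, total = 56+1 = 57; c2=-1
e=3: not >3, total = 57+1 = 58; c2=2
total-c2 = 58-2 = 56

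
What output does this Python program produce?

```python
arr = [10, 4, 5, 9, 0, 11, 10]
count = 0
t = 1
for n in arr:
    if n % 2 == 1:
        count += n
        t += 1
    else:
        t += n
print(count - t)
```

-3

n=10: not odd; t=11
n=4: not odd; t=15
n=5: odd, count = 0+5 = 5; t=16
n=9: odd, count = 5+9 = 14; t=17
n=0: not odd; t=17
n=11: odd, count = 14+11 = 25; t=18
n=10: not odd; t=28
count-t = 25-28 = -3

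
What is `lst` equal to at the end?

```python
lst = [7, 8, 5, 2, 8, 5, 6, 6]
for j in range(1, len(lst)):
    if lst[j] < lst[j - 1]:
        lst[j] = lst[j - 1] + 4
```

[7, 8, 12, 16, 20, 24, 28, 32]

j=1: 8>=7, unchanged → [7, 8, 5, 2, 8, 5, 6, 6]
j=2: 5<8, lst[2] = 8+4 = 12 → [7, 8, 12, 2, 8, 5, 6, 6]
j=3: 2<12, lst[3] = 12+4 = 16 → [7, 8, 12, 16, 8, 5, 6, 6]
j=4: 8<16, lst[4] = 16+4 = 20 → [7, 8, 12, 16, 20, 5, 6, 6]
j=5: 5<20, lst[5] = 20+4 = 24 → [7, 8, 12, 16, 20, 24, 6, 6]
j=6: 6<24, lst[6] = 24+4 = 28 → [7, 8, 12, 16, 20, 24, 28, 6]
j=7: 6<28, lst[7] = 28+4 = 32 → [7, 8, 12, 16, 20, 24, 28, 32]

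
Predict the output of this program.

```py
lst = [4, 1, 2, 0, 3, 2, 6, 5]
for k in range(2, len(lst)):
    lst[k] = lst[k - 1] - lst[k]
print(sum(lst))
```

k=2: lst[2] = 1-2 = -1 → [4, 1, -1, 0, 3, 2, 6, 5]
k=3: lst[3] = (-1)-0 = -1 → [4, 1, -1, -1, 3, 2, 6, 5]
k=4: lst[4] = (-1)-3 = -4 → [4, 1, -1, -1, -4, 2, 6, 5]
k=5: lst[5] = (-4)-2 = -6 → [4, 1, -1, -1, -4, -6, 6, 5]
k=6: lst[6] = (-6)-6 = -12 → [4, 1, -1, -1, -4, -6, -12, 5]
k=7: lst[7] = (-12)-5 = -17 → [4, 1, -1, -1, -4, -6, -12, -17]
sum = -36

-36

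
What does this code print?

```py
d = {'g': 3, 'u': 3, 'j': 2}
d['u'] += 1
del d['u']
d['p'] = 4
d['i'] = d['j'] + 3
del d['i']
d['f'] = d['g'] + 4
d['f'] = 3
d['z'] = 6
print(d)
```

{'g': 3, 'j': 2, 'p': 4, 'f': 3, 'z': 6}

d['u'] = 3+1 = 4 → {'g': 3, 'u': 4, 'j': 2}
del 'u' → {'g': 3, 'j': 2}
d['p'] = 4 → {'g': 3, 'j': 2, 'p': 4}
d['i'] = d['j']+3 = 5 → {'g': 3, 'j': 2, 'p': 4, 'i': 5}
del 'i' → {'g': 3, 'j': 2, 'p': 4}
d['f'] = d['g']+4 = 7 → {'g': 3, 'j': 2, 'p': 4, 'f': 7}
d['f'] = 3 → {'g': 3, 'j': 2, 'p': 4, 'f': 3}
d['z'] = 6 → {'g': 3, 'j': 2, 'p': 4, 'f': 3, 'z': 6}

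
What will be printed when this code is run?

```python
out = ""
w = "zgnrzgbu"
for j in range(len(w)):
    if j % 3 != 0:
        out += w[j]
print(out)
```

j=0: skip
j=1: add 'g' → 'g'
j=2: add 'n' → 'gn'
j=3: skip
j=4: add 'z' → 'gnz'
j=5: add 'g' → 'gnzg'
j=6: skip
j=7: add 'u' → 'gnzgu'

gnzgu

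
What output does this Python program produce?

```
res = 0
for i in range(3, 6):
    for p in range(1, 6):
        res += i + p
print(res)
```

i=3,p=1: res = 0+4 = 4
i=3,p=2: res = 4+5 = 9
i=3,p=3: res = 9+6 = 15
i=3,p=4: res = 15+7 = 22
i=3,p=5: res = 22+8 = 30
i=4,p=1: res = 30+5 = 35
i=4,p=2: res = 35+6 = 41
i=4,p=3: res = 41+7 = 48
i=4,p=4: res = 48+8 = 56
i=4,p=5: res = 56+9 = 65
i=5,p=1: res = 65+6 = 71
i=5,p=2: res = 71+7 = 78
i=5,p=3: res = 78+8 = 86
i=5,p=4: res = 86+9 = 95
i=5,p=5: res = 95+10 = 105

105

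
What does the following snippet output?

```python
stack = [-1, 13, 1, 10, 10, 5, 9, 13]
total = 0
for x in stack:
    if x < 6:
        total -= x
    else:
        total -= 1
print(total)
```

-10

x=-1: <6, total = 0-(-1) = 1
x=13: not <6, total = 1-1 = 0
x=1: <6, total = 0-1 = -1
x=10: not <6, total = (-1)-1 = -2
x=10: not <6, total = (-2)-1 = -3
x=5: <6, total = (-3)-5 = -8
x=9: not <6, total = (-8)-1 = -9
x=13: not <6, total = (-9)-1 = -10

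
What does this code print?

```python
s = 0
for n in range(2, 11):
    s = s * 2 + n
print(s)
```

n=2: s = 0*2+2 = 2
n=3: s = 2*2+3 = 7
n=4: s = 7*2+4 = 18
n=5: s = 18*2+5 = 41
n=6: s = 41*2+6 = 88
n=7: s = 88*2+7 = 183
n=8: s = 183*2+8 = 374
n=9: s = 374*2+9 = 757
n=10: s = 757*2+10 = 1524

1524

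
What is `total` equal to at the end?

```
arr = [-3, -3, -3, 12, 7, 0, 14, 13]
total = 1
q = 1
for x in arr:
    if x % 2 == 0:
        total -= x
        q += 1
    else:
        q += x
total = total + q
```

x=-3: not even; q=-2
x=-3: not even; q=-5
x=-3: not even; q=-8
x=12: even, total = 1-12 = -11; q=-7
x=7: not even; q=0
x=0: even, total = (-11)-0 = -11; q=1
x=14: even, total = (-11)-14 = -25; q=2
x=13: not even; q=15
total+q = (-25)+15 = -10

-10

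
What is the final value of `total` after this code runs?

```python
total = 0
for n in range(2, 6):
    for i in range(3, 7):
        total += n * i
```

252

n=2,i=3: total = 0+6 = 6
n=2,i=4: total = 6+8 = 14
n=2,i=5: total = 14+10 = 24
n=2,i=6: total = 24+12 = 36
n=3,i=3: total = 36+9 = 45
n=3,i=4: total = 45+12 = 57
n=3,i=5: total = 57+15 = 72
n=3,i=6: total = 72+18 = 90
n=4,i=3: total = 90+12 = 102
n=4,i=4: total = 102+16 = 118
n=4,i=5: total = 118+20 = 138
n=4,i=6: total = 138+24 = 162
n=5,i=3: total = 162+15 = 177
n=5,i=4: total = 177+20 = 197
n=5,i=5: total = 197+25 = 222
n=5,i=6: total = 222+30 = 252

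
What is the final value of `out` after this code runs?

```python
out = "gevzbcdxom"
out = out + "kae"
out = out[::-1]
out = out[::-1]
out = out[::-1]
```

'eakmoxdcbzveg'

+ 'kae' → 'gevzbcdxomkae'
reverse → 'eakmoxdcbzveg'
reverse → 'gevzbcdxomkae'
reverse → 'eakmoxdcbzveg'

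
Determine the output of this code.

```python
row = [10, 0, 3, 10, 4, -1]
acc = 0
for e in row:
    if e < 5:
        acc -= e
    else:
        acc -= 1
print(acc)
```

-8

e=10: not <5, acc = 0-1 = -1
e=0: <5, acc = (-1)-0 = -1
e=3: <5, acc = (-1)-3 = -4
e=10: not <5, acc = (-4)-1 = -5
e=4: <5, acc = (-5)-4 = -9
e=-1: <5, acc = (-9)-(-1) = -8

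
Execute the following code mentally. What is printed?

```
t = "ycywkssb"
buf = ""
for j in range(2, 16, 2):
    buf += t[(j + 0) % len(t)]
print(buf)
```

yksyyks

j=2: add t[2]='y' → 'y'
j=4: add t[4]='k' → 'yk'
j=6: add t[6]='s' → 'yks'
j=8: add t[0]='y' → 'yksy'
j=10: add t[2]='y' → 'yksyy'
j=12: add t[4]='k' → 'yksyyk'
j=14: add t[6]='s' → 'yksyyks'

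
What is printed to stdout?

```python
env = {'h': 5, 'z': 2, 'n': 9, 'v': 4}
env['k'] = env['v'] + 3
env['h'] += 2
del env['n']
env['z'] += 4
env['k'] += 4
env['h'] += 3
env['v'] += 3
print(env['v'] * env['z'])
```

42

env['k'] = env['v']+3 = 7 → {'h': 5, 'z': 2, 'n': 9, 'v': 4, 'k': 7}
env['h'] = 5+2 = 7 → {'h': 7, 'z': 2, 'n': 9, 'v': 4, 'k': 7}
del 'n' → {'h': 7, 'z': 2, 'v': 4, 'k': 7}
env['z'] = 2+4 = 6 → {'h': 7, 'z': 6, 'v': 4, 'k': 7}
env['k'] = 7+4 = 11 → {'h': 7, 'z': 6, 'v': 4, 'k': 11}
env['h'] = 7+3 = 10 → {'h': 10, 'z': 6, 'v': 4, 'k': 11}
env['v'] = 4+3 = 7 → {'h': 10, 'z': 6, 'v': 7, 'k': 11}
env['v']*env['z'] = 7*6 = 42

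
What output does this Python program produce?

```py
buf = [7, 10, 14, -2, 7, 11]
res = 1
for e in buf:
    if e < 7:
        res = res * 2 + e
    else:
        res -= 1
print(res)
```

e=7: not <7, res = 1-1 = 0
e=10: not <7, res = 0-1 = -1
e=14: not <7, res = (-1)-1 = -2
e=-2: <7, res = (-2)*2+(-2) = -6
e=7: not <7, res = (-6)-1 = -7
e=11: not <7, res = (-7)-1 = -8

-8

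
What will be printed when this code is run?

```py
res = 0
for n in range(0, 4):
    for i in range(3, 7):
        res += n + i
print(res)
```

n=0,i=3: res = 0+3 = 3
n=0,i=4: res = 3+4 = 7
n=0,i=5: res = 7+5 = 12
n=0,i=6: res = 12+6 = 18
n=1,i=3: res = 18+4 = 22
n=1,i=4: res = 22+5 = 27
n=1,i=5: res = 27+6 = 33
n=1,i=6: res = 33+7 = 40
n=2,i=3: res = 40+5 = 45
n=2,i=4: res = 45+6 = 51
n=2,i=5: res = 51+7 = 58
n=2,i=6: res = 58+8 = 66
n=3,i=3: res = 66+6 = 72
n=3,i=4: res = 72+7 = 79
n=3,i=5: res = 79+8 = 87
n=3,i=6: res = 87+9 = 96

96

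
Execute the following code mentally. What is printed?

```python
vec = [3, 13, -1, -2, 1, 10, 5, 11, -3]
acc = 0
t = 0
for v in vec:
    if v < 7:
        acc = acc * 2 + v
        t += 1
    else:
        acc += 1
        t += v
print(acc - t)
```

73

v=3: <7, acc = 0*2+3 = 3; t=1
v=13: not <7, acc = 3+1 = 4; t=14
v=-1: <7, acc = 4*2+(-1) = 7; t=15
v=-2: <7, acc = 7*2+(-2) = 12; t=16
v=1: <7, acc = 12*2+1 = 25; t=17
v=10: not <7, acc = 25+1 = 26; t=27
v=5: <7, acc = 26*2+5 = 57; t=28
v=11: not <7, acc = 57+1 = 58; t=39
v=-3: <7, acc = 58*2+(-3) = 113; t=40
acc-t = 113-40 = 73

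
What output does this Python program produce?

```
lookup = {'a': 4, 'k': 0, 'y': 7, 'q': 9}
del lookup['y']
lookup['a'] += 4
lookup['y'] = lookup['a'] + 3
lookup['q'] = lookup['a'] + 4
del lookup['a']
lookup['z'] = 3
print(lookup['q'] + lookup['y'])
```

23

del 'y' → {'a': 4, 'k': 0, 'q': 9}
lookup['a'] = 4+4 = 8 → {'a': 8, 'k': 0, 'q': 9}
lookup['y'] = lookup['a']+3 = 11 → {'a': 8, 'k': 0, 'q': 9, 'y': 11}
lookup['q'] = lookup['a']+4 = 12 → {'a': 8, 'k': 0, 'q': 12, 'y': 11}
del 'a' → {'k': 0, 'q': 12, 'y': 11}
lookup['z'] = 3 → {'k': 0, 'q': 12, 'y': 11, 'z': 3}
lookup['q']+lookup['y'] = 12+11 = 23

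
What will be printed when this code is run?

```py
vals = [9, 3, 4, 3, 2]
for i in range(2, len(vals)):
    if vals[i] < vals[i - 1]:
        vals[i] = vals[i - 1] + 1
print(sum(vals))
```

27

i=2: 4>=3, unchanged → [9, 3, 4, 3, 2]
i=3: 3<4, vals[3] = 4+1 = 5 → [9, 3, 4, 5, 2]
i=4: 2<5, vals[4] = 5+1 = 6 → [9, 3, 4, 5, 6]
sum = 27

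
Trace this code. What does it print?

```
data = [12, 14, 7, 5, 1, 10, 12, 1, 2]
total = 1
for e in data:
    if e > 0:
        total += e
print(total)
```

65

e=12: >0, total = 1+12 = 13
e=14: >0, total = 13+14 = 27
e=7: >0, total = 27+7 = 34
e=5: >0, total = 34+5 = 39
e=1: >0, total = 39+1 = 40
e=10: >0, total = 40+10 = 50
e=12: >0, total = 50+12 = 62
e=1: >0, total = 62+1 = 63
e=2: >0, total = 63+2 = 65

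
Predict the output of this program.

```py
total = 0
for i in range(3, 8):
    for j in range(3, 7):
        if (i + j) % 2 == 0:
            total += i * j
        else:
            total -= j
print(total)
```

i=3,j=3: even sum, total = 0+9 = 9
i=3,j=4: odd sum, total = 9-4 = 5
i=3,j=5: even sum, total = 5+15 = 20
i=3,j=6: odd sum, total = 20-6 = 14
i=4,j=3: odd sum, total = 14-3 = 11
i=4,j=4: even sum, total = 11+16 = 27
i=4,j=5: odd sum, total = 27-5 = 22
i=4,j=6: even sum, total = 22+24 = 46
i=5,j=3: even sum, total = 46+15 = 61
i=5,j=4: odd sum, total = 61-4 = 57
i=5,j=5: even sum, total = 57+25 = 82
i=5,j=6: odd sum, total = 82-6 = 76
i=6,j=3: odd sum, total = 76-3 = 73
i=6,j=4: even sum, total = 73+24 = 97
i=6,j=5: odd sum, total = 97-5 = 92
i=6,j=6: even sum, total = 92+36 = 128
i=7,j=3: even sum, total = 128+21 = 149
i=7,j=4: odd sum, total = 149-4 = 145
i=7,j=5: even sum, total = 145+35 = 180
i=7,j=6: odd sum, total = 180-6 = 174

174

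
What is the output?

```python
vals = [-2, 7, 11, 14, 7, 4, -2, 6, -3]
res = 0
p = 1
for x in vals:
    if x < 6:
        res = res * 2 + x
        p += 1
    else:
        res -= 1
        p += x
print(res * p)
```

-2050

x=-2: <6, res = 0*2+(-2) = -2; p=2
x=7: not <6, res = (-2)-1 = -3; p=9
x=11: not <6, res = (-3)-1 = -4; p=20
x=14: not <6, res = (-4)-1 = -5; p=34
x=7: not <6, res = (-5)-1 = -6; p=41
x=4: <6, res = (-6)*2+4 = -8; p=42
x=-2: <6, res = (-8)*2+(-2) = -18; p=43
x=6: not <6, res = (-18)-1 = -19; p=49
x=-3: <6, res = (-19)*2+(-3) = -41; p=50
res*p = (-41)*50 = -2050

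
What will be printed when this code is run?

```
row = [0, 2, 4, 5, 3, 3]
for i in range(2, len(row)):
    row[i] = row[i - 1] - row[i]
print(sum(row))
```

i=2: row[2] = 2-4 = -2 → [0, 2, -2, 5, 3, 3]
i=3: row[3] = (-2)-5 = -7 → [0, 2, -2, -7, 3, 3]
i=4: row[4] = (-7)-3 = -10 → [0, 2, -2, -7, -10, 3]
i=5: row[5] = (-10)-3 = -13 → [0, 2, -2, -7, -10, -13]
sum = -30

-30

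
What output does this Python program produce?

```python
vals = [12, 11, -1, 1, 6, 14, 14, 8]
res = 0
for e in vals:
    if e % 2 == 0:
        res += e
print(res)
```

e=12: even, res = 0+12 = 12
e=11: not even
e=-1: not even
e=1: not even
e=6: even, res = 12+6 = 18
e=14: even, res = 18+14 = 32
e=14: even, res = 32+14 = 46
e=8: even, res = 46+8 = 54

54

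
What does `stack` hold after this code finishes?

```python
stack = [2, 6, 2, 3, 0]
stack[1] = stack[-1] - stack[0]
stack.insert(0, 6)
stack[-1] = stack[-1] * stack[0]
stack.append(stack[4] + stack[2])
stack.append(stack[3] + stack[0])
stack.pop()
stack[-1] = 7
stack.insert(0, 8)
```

[8, 6, 2, -2, 2, 3, 0, 7]

stack[1] = stack[-1]-stack[0] = 0-2 = -2 → [2, -2, 2, 3, 0]
insert 6 at 0 → [6, 2, -2, 2, 3, 0]
stack[-1] = stack[-1]*stack[0] = 0*6 = 0 → [6, 2, -2, 2, 3, 0]
append stack[4]+stack[2] = 3+(-2) = 1 → [6, 2, -2, 2, 3, 0, 1]
append stack[3]+stack[0] = 2+6 = 8 → [6, 2, -2, 2, 3, 0, 1, 8]
pop() removes 8 → [6, 2, -2, 2, 3, 0, 1]
stack[-1] = 7 → [6, 2, -2, 2, 3, 0, 7]
insert 8 at 0 → [8, 6, 2, -2, 2, 3, 0, 7]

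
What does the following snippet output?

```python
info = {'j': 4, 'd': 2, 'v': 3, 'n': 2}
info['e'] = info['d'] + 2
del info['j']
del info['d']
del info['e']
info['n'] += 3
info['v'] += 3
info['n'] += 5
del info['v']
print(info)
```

{'n': 10}

info['e'] = info['d']+2 = 4 → {'j': 4, 'd': 2, 'v': 3, 'n': 2, 'e': 4}
del 'j' → {'d': 2, 'v': 3, 'n': 2, 'e': 4}
del 'd' → {'v': 3, 'n': 2, 'e': 4}
del 'e' → {'v': 3, 'n': 2}
info['n'] = 2+3 = 5 → {'v': 3, 'n': 5}
info['v'] = 3+3 = 6 → {'v': 6, 'n': 5}
info['n'] = 5+5 = 10 → {'v': 6, 'n': 10}
del 'v' → {'n': 10}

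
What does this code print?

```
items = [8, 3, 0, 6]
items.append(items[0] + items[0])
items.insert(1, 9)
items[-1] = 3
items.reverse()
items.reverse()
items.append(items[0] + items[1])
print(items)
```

[8, 9, 3, 0, 6, 3, 17]

append items[0]+items[0] = 8+8 = 16 → [8, 3, 0, 6, 16]
insert 9 at 1 → [8, 9, 3, 0, 6, 16]
items[-1] = 3 → [8, 9, 3, 0, 6, 3]
reverse → [3, 6, 0, 3, 9, 8]
reverse → [8, 9, 3, 0, 6, 3]
append items[0]+items[1] = 8+9 = 17 → [8, 9, 3, 0, 6, 3, 17]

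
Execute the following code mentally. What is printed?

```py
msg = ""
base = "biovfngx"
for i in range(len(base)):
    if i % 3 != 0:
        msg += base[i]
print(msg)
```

i=0: skip
i=1: add 'i' → 'i'
i=2: add 'o' → 'io'
i=3: skip
i=4: add 'f' → 'iof'
i=5: add 'n' → 'iofn'
i=6: skip
i=7: add 'x' → 'iofnx'

iofnx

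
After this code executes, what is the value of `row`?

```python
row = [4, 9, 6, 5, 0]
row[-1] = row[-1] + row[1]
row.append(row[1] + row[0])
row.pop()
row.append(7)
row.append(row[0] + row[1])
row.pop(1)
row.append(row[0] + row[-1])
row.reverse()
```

row[-1] = row[-1]+row[1] = 0+9 = 9 → [4, 9, 6, 5, 9]
append row[1]+row[0] = 9+4 = 13 → [4, 9, 6, 5, 9, 13]
pop() removes 13 → [4, 9, 6, 5, 9]
append 7 → [4, 9, 6, 5, 9, 7]
append row[0]+row[1] = 4+9 = 13 → [4, 9, 6, 5, 9, 7, 13]
pop(1) removes 9 → [4, 6, 5, 9, 7, 13]
append row[0]+row[-1] = 4+13 = 17 → [4, 6, 5, 9, 7, 13, 17]
reverse → [17, 13, 7, 9, 5, 6, 4]

[17, 13, 7, 9, 5, 6, 4]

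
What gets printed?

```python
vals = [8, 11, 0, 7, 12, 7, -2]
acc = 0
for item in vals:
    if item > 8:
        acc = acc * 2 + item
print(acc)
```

item=8: not >8
item=11: >8, acc = 0*2+11 = 11
item=0: not >8
item=7: not >8
item=12: >8, acc = 11*2+12 = 34
item=7: not >8
item=-2: not >8

34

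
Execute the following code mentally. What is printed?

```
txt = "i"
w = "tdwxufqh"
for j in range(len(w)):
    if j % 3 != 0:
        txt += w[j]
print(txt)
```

idwufh

j=0: skip
j=1: add 'd' → 'id'
j=2: add 'w' → 'idw'
j=3: skip
j=4: add 'u' → 'idwu'
j=5: add 'f' → 'idwuf'
j=6: skip
j=7: add 'h' → 'idwufh'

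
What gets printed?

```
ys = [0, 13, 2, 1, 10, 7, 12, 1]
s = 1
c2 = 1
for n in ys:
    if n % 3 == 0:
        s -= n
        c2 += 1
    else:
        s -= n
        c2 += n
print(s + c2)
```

n=0: %3==0, s = 1-0 = 1; c2=2
n=13: not %3==0, s = 1-13 = -12; c2=15
n=2: not %3==0, s = (-12)-2 = -14; c2=17
n=1: not %3==0, s = (-14)-1 = -15; c2=18
n=10: not %3==0, s = (-15)-10 = -25; c2=28
n=7: not %3==0, s = (-25)-7 = -32; c2=35
n=12: %3==0, s = (-32)-12 = -44; c2=36
n=1: not %3==0, s = (-44)-1 = -45; c2=37
s+c2 = (-45)+37 = -8

-8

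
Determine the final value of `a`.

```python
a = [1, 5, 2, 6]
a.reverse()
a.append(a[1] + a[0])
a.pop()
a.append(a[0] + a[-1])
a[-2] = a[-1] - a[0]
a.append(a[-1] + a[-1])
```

reverse → [6, 2, 5, 1]
append a[1]+a[0] = 2+6 = 8 → [6, 2, 5, 1, 8]
pop() removes 8 → [6, 2, 5, 1]
append a[0]+a[-1] = 6+1 = 7 → [6, 2, 5, 1, 7]
a[-2] = a[-1]-a[0] = 7-6 = 1 → [6, 2, 5, 1, 7]
append a[-1]+a[-1] = 7+7 = 14 → [6, 2, 5, 1, 7, 14]

[6, 2, 5, 1, 7, 14]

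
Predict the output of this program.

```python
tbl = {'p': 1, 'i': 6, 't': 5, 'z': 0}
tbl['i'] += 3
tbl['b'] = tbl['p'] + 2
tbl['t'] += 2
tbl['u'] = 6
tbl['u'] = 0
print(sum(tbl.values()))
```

20

tbl['i'] = 6+3 = 9 → {'p': 1, 'i': 9, 't': 5, 'z': 0}
tbl['b'] = tbl['p']+2 = 3 → {'p': 1, 'i': 9, 't': 5, 'z': 0, 'b': 3}
tbl['t'] = 5+2 = 7 → {'p': 1, 'i': 9, 't': 7, 'z': 0, 'b': 3}
tbl['u'] = 6 → {'p': 1, 'i': 9, 't': 7, 'z': 0, 'b': 3, 'u': 6}
tbl['u'] = 0 → {'p': 1, 'i': 9, 't': 7, 'z': 0, 'b': 3, 'u': 0}
sum of values = 20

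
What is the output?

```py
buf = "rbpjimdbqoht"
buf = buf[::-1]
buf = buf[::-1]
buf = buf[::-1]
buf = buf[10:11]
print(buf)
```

b

reverse → 'thoqbdmijpbr'
reverse → 'rbpjimdbqoht'
reverse → 'thoqbdmijpbr'
slice [10:11] → 'b'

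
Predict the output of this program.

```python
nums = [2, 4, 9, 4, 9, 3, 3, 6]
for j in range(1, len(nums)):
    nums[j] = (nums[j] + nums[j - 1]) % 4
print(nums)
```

j=1: nums[1] = (4+2)%4 = 2 → [2, 2, 9, 4, 9, 3, 3, 6]
j=2: nums[2] = (9+2)%4 = 3 → [2, 2, 3, 4, 9, 3, 3, 6]
j=3: nums[3] = (4+3)%4 = 3 → [2, 2, 3, 3, 9, 3, 3, 6]
j=4: nums[4] = (9+3)%4 = 0 → [2, 2, 3, 3, 0, 3, 3, 6]
j=5: nums[5] = (3+0)%4 = 3 → [2, 2, 3, 3, 0, 3, 3, 6]
j=6: nums[6] = (3+3)%4 = 2 → [2, 2, 3, 3, 0, 3, 2, 6]
j=7: nums[7] = (6+2)%4 = 0 → [2, 2, 3, 3, 0, 3, 2, 0]

[2, 2, 3, 3, 0, 3, 2, 0]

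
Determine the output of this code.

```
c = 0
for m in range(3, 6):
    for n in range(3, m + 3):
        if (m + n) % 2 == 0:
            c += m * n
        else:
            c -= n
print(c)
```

m=3,n=3: even sum, c = 0+9 = 9
m=3,n=4: odd sum, c = 9-4 = 5
m=3,n=5: even sum, c = 5+15 = 20
m=4,n=3: odd sum, c = 20-3 = 17
m=4,n=4: even sum, c = 17+16 = 33
m=4,n=5: odd sum, c = 33-5 = 28
m=4,n=6: even sum, c = 28+24 = 52
m=5,n=3: even sum, c = 52+15 = 67
m=5,n=4: odd sum, c = 67-4 = 63
m=5,n=5: even sum, c = 63+25 = 88
m=5,n=6: odd sum, c = 88-6 = 82
m=5,n=7: even sum, c = 82+35 = 117

117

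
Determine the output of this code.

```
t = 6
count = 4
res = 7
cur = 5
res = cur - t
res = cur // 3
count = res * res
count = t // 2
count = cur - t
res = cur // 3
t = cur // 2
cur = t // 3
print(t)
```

2

res = 5-6 = -1
res = 5//3 = 1
count = 1*1 = 1
count = 6//2 = 3
count = 5-6 = -1
res = 5//3 = 1
t = 5//2 = 2
cur = 2//3 = 0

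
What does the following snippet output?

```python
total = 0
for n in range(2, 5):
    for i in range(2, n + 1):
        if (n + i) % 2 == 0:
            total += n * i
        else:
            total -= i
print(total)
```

32

n=2,i=2: even sum, total = 0+4 = 4
n=3,i=2: odd sum, total = 4-2 = 2
n=3,i=3: even sum, total = 2+9 = 11
n=4,i=2: even sum, total = 11+8 = 19
n=4,i=3: odd sum, total = 19-3 = 16
n=4,i=4: even sum, total = 16+16 = 32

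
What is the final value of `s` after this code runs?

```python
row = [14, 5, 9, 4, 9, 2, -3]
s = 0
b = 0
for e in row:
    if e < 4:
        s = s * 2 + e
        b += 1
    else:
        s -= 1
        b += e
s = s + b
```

e=14: not <4, s = 0-1 = -1; b=14
e=5: not <4, s = (-1)-1 = -2; b=19
e=9: not <4, s = (-2)-1 = -3; b=28
e=4: not <4, s = (-3)-1 = -4; b=32
e=9: not <4, s = (-4)-1 = -5; b=41
e=2: <4, s = (-5)*2+2 = -8; b=42
e=-3: <4, s = (-8)*2+(-3) = -19; b=43
s+b = (-19)+43 = 24

24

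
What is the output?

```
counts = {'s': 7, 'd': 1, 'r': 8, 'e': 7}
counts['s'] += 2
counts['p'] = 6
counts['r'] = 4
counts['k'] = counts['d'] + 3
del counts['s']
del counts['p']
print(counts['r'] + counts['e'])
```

counts['s'] = 7+2 = 9 → {'s': 9, 'd': 1, 'r': 8, 'e': 7}
counts['p'] = 6 → {'s': 9, 'd': 1, 'r': 8, 'e': 7, 'p': 6}
counts['r'] = 4 → {'s': 9, 'd': 1, 'r': 4, 'e': 7, 'p': 6}
counts['k'] = counts['d']+3 = 4 → {'s': 9, 'd': 1, 'r': 4, 'e': 7, 'p': 6, 'k': 4}
del 's' → {'d': 1, 'r': 4, 'e': 7, 'p': 6, 'k': 4}
del 'p' → {'d': 1, 'r': 4, 'e': 7, 'k': 4}
counts['r']+counts['e'] = 4+7 = 11

11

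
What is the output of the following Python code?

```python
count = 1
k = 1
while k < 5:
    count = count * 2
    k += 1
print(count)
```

16

k=1: count = 1*2 = 2
k=2: count = 2*2 = 4
k=3: count = 4*2 = 8
k=4: count = 8*2 = 16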